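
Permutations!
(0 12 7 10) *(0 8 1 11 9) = (0 12 7 10 8 1 11 9) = [12, 11, 2, 3, 4, 5, 6, 10, 1, 0, 8, 9, 7]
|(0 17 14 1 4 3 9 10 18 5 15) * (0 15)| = 10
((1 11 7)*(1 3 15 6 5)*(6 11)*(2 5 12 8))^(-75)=(1 8)(2 6)(3 15 11 7)(5 12)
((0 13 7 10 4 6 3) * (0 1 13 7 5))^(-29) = ((0 7 10 4 6 3 1 13 5))^(-29) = (0 13 3 4 7 5 1 6 10)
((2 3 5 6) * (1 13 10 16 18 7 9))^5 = ((1 13 10 16 18 7 9)(2 3 5 6))^5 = (1 7 16 13 9 18 10)(2 3 5 6)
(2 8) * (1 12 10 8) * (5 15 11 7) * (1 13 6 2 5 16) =(1 12 10 8 5 15 11 7 16)(2 13 6) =[0, 12, 13, 3, 4, 15, 2, 16, 5, 9, 8, 7, 10, 6, 14, 11, 1]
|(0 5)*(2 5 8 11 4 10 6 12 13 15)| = 11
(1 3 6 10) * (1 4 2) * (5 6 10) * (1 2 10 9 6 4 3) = [0, 1, 2, 9, 10, 4, 5, 7, 8, 6, 3] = (3 9 6 5 4 10)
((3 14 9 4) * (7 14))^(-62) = ((3 7 14 9 4))^(-62) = (3 9 7 4 14)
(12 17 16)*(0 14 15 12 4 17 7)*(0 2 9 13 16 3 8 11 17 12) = (0 14 15)(2 9 13 16 4 12 7)(3 8 11 17) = [14, 1, 9, 8, 12, 5, 6, 2, 11, 13, 10, 17, 7, 16, 15, 0, 4, 3]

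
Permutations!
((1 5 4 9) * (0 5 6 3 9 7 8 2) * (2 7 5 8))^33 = ((0 8 7 2)(1 6 3 9)(4 5))^33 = (0 8 7 2)(1 6 3 9)(4 5)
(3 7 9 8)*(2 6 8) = (2 6 8 3 7 9) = [0, 1, 6, 7, 4, 5, 8, 9, 3, 2]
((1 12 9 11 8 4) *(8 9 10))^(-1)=(1 4 8 10 12)(9 11)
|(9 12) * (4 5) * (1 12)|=|(1 12 9)(4 5)|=6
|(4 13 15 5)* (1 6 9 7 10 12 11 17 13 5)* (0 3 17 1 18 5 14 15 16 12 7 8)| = 110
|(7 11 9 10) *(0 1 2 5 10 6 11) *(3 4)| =6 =|(0 1 2 5 10 7)(3 4)(6 11 9)|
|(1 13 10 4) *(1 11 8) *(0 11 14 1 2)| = |(0 11 8 2)(1 13 10 4 14)| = 20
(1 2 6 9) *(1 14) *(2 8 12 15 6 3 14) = (1 8 12 15 6 9 2 3 14) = [0, 8, 3, 14, 4, 5, 9, 7, 12, 2, 10, 11, 15, 13, 1, 6]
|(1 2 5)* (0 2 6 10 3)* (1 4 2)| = |(0 1 6 10 3)(2 5 4)| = 15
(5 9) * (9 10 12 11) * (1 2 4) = (1 2 4)(5 10 12 11 9) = [0, 2, 4, 3, 1, 10, 6, 7, 8, 5, 12, 9, 11]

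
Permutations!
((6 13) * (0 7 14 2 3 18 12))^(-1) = (0 12 18 3 2 14 7)(6 13)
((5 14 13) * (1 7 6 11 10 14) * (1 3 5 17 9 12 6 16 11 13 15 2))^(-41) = ((1 7 16 11 10 14 15 2)(3 5)(6 13 17 9 12))^(-41) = (1 2 15 14 10 11 16 7)(3 5)(6 12 9 17 13)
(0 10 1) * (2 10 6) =[6, 0, 10, 3, 4, 5, 2, 7, 8, 9, 1] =(0 6 2 10 1)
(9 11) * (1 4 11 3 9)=(1 4 11)(3 9)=[0, 4, 2, 9, 11, 5, 6, 7, 8, 3, 10, 1]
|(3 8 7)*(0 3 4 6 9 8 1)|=|(0 3 1)(4 6 9 8 7)|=15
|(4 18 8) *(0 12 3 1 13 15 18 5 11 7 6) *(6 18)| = 42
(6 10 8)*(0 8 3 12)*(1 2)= (0 8 6 10 3 12)(1 2)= [8, 2, 1, 12, 4, 5, 10, 7, 6, 9, 3, 11, 0]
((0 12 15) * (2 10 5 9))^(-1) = ((0 12 15)(2 10 5 9))^(-1) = (0 15 12)(2 9 5 10)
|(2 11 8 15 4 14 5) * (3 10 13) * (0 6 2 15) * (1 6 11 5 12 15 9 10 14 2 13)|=|(0 11 8)(1 6 13 3 14 12 15 4 2 5 9 10)|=12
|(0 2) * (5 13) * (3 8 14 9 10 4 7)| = 14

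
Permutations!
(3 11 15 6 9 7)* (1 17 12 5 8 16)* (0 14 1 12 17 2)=[14, 2, 0, 11, 4, 8, 9, 3, 16, 7, 10, 15, 5, 13, 1, 6, 12, 17]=(17)(0 14 1 2)(3 11 15 6 9 7)(5 8 16 12)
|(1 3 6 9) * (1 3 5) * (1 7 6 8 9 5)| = 3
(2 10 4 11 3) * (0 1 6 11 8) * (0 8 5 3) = (0 1 6 11)(2 10 4 5 3) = [1, 6, 10, 2, 5, 3, 11, 7, 8, 9, 4, 0]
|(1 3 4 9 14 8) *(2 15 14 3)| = 15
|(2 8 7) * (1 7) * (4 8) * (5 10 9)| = |(1 7 2 4 8)(5 10 9)| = 15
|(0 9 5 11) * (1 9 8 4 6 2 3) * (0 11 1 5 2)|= 20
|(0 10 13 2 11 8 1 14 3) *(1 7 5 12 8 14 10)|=|(0 1 10 13 2 11 14 3)(5 12 8 7)|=8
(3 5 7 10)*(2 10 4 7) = [0, 1, 10, 5, 7, 2, 6, 4, 8, 9, 3] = (2 10 3 5)(4 7)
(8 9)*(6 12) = (6 12)(8 9) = [0, 1, 2, 3, 4, 5, 12, 7, 9, 8, 10, 11, 6]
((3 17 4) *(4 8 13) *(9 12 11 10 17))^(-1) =(3 4 13 8 17 10 11 12 9)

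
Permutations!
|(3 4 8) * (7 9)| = 6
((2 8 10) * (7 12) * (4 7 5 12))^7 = ((2 8 10)(4 7)(5 12))^7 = (2 8 10)(4 7)(5 12)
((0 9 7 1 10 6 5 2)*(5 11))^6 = ((0 9 7 1 10 6 11 5 2))^6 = (0 11 1)(2 6 7)(5 10 9)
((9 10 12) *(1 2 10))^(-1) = ((1 2 10 12 9))^(-1) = (1 9 12 10 2)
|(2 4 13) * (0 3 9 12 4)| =7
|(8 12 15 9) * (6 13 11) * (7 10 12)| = 6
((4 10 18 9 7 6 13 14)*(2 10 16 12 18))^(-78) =((2 10)(4 16 12 18 9 7 6 13 14))^(-78) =(4 18 6)(7 14 12)(9 13 16)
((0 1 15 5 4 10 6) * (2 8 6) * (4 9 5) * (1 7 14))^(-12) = (0 8 10 15 14)(1 7 6 2 4)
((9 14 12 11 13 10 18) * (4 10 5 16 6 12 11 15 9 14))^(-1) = ((4 10 18 14 11 13 5 16 6 12 15 9))^(-1) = (4 9 15 12 6 16 5 13 11 14 18 10)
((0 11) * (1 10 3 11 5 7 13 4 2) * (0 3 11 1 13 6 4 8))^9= (0 5 7 6 4 2 13 8)(1 10 11 3)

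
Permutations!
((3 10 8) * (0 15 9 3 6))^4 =(0 10 15 8 9 6 3) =((0 15 9 3 10 8 6))^4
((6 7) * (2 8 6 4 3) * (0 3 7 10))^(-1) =(0 10 6 8 2 3)(4 7)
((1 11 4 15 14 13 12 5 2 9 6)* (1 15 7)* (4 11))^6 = (2 12 14 6)(5 13 15 9)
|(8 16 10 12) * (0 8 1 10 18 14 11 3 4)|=24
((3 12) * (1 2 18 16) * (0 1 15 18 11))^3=(18)(0 11 2 1)(3 12)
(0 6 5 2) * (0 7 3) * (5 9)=[6, 1, 7, 0, 4, 2, 9, 3, 8, 5]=(0 6 9 5 2 7 3)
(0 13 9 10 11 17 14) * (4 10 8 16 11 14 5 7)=[13, 1, 2, 3, 10, 7, 6, 4, 16, 8, 14, 17, 12, 9, 0, 15, 11, 5]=(0 13 9 8 16 11 17 5 7 4 10 14)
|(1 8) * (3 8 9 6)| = |(1 9 6 3 8)| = 5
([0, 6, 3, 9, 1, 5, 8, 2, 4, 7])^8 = [0, 1, 2, 3, 4, 5, 6, 7, 8, 9]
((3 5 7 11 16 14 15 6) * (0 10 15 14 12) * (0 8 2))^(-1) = ((0 10 15 6 3 5 7 11 16 12 8 2))^(-1) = (0 2 8 12 16 11 7 5 3 6 15 10)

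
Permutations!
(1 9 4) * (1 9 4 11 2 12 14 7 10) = (1 4 9 11 2 12 14 7 10) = [0, 4, 12, 3, 9, 5, 6, 10, 8, 11, 1, 2, 14, 13, 7]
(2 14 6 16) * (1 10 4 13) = (1 10 4 13)(2 14 6 16) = [0, 10, 14, 3, 13, 5, 16, 7, 8, 9, 4, 11, 12, 1, 6, 15, 2]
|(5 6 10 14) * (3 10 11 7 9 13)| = 9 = |(3 10 14 5 6 11 7 9 13)|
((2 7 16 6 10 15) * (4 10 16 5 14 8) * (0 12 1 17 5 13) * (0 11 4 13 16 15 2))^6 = ((0 12 1 17 5 14 8 13 11 4 10 2 7 16 6 15))^6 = (0 8 7 1 11 6 5 10)(2 12 13 16 17 4 15 14)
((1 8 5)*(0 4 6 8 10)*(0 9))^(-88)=((0 4 6 8 5 1 10 9))^(-88)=(10)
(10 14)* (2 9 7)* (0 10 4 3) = (0 10 14 4 3)(2 9 7) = [10, 1, 9, 0, 3, 5, 6, 2, 8, 7, 14, 11, 12, 13, 4]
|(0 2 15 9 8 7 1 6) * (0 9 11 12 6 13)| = |(0 2 15 11 12 6 9 8 7 1 13)| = 11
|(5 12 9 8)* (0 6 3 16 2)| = 20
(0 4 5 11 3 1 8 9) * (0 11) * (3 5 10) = (0 4 10 3 1 8 9 11 5) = [4, 8, 2, 1, 10, 0, 6, 7, 9, 11, 3, 5]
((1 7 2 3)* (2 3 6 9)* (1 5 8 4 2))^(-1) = (1 9 6 2 4 8 5 3 7)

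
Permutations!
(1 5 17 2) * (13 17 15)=(1 5 15 13 17 2)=[0, 5, 1, 3, 4, 15, 6, 7, 8, 9, 10, 11, 12, 17, 14, 13, 16, 2]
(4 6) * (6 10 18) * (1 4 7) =(1 4 10 18 6 7) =[0, 4, 2, 3, 10, 5, 7, 1, 8, 9, 18, 11, 12, 13, 14, 15, 16, 17, 6]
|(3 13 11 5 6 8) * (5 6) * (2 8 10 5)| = 8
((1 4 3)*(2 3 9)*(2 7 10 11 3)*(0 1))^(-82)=(0 11 7 4)(1 3 10 9)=((0 1 4 9 7 10 11 3))^(-82)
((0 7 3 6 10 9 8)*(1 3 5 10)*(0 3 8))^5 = ((0 7 5 10 9)(1 8 3 6))^5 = (10)(1 8 3 6)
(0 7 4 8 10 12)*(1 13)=(0 7 4 8 10 12)(1 13)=[7, 13, 2, 3, 8, 5, 6, 4, 10, 9, 12, 11, 0, 1]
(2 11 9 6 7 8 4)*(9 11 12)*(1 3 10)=[0, 3, 12, 10, 2, 5, 7, 8, 4, 6, 1, 11, 9]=(1 3 10)(2 12 9 6 7 8 4)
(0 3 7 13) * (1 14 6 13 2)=(0 3 7 2 1 14 6 13)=[3, 14, 1, 7, 4, 5, 13, 2, 8, 9, 10, 11, 12, 0, 6]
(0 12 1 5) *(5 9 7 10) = (0 12 1 9 7 10 5) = [12, 9, 2, 3, 4, 0, 6, 10, 8, 7, 5, 11, 1]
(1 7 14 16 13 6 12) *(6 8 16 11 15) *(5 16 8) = (1 7 14 11 15 6 12)(5 16 13) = [0, 7, 2, 3, 4, 16, 12, 14, 8, 9, 10, 15, 1, 5, 11, 6, 13]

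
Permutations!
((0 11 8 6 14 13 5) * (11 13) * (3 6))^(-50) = (14)(0 13 5)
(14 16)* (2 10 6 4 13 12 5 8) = (2 10 6 4 13 12 5 8)(14 16) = [0, 1, 10, 3, 13, 8, 4, 7, 2, 9, 6, 11, 5, 12, 16, 15, 14]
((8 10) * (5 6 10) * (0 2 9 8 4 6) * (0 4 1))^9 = (10)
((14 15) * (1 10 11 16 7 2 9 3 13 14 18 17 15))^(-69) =(18)(1 10 11 16 7 2 9 3 13 14)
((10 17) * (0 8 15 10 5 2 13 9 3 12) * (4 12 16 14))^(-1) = ((0 8 15 10 17 5 2 13 9 3 16 14 4 12))^(-1) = (0 12 4 14 16 3 9 13 2 5 17 10 15 8)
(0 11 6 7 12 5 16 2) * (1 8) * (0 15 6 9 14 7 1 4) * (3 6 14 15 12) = (0 11 9 15 14 7 3 6 1 8 4)(2 12 5 16) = [11, 8, 12, 6, 0, 16, 1, 3, 4, 15, 10, 9, 5, 13, 7, 14, 2]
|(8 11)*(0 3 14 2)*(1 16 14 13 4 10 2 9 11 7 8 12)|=6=|(0 3 13 4 10 2)(1 16 14 9 11 12)(7 8)|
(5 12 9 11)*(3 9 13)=(3 9 11 5 12 13)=[0, 1, 2, 9, 4, 12, 6, 7, 8, 11, 10, 5, 13, 3]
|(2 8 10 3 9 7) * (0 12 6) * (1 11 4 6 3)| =12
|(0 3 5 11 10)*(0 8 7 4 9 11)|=|(0 3 5)(4 9 11 10 8 7)|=6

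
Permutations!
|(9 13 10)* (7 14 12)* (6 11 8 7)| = 6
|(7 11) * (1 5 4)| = 6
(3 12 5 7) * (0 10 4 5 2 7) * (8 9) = (0 10 4 5)(2 7 3 12)(8 9) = [10, 1, 7, 12, 5, 0, 6, 3, 9, 8, 4, 11, 2]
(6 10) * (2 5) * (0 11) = (0 11)(2 5)(6 10) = [11, 1, 5, 3, 4, 2, 10, 7, 8, 9, 6, 0]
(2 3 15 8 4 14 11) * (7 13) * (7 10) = (2 3 15 8 4 14 11)(7 13 10) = [0, 1, 3, 15, 14, 5, 6, 13, 4, 9, 7, 2, 12, 10, 11, 8]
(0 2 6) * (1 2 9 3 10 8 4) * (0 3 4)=(0 9 4 1 2 6 3 10 8)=[9, 2, 6, 10, 1, 5, 3, 7, 0, 4, 8]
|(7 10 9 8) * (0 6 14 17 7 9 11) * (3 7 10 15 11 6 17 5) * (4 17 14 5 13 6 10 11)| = |(0 14 13 6 5 3 7 15 4 17 11)(8 9)| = 22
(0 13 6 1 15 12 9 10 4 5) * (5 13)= (0 5)(1 15 12 9 10 4 13 6)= [5, 15, 2, 3, 13, 0, 1, 7, 8, 10, 4, 11, 9, 6, 14, 12]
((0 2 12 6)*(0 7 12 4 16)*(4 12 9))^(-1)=((0 2 12 6 7 9 4 16))^(-1)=(0 16 4 9 7 6 12 2)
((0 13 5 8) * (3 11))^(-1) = ((0 13 5 8)(3 11))^(-1) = (0 8 5 13)(3 11)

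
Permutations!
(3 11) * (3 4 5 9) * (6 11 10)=[0, 1, 2, 10, 5, 9, 11, 7, 8, 3, 6, 4]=(3 10 6 11 4 5 9)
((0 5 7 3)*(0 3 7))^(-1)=((7)(0 5))^(-1)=(7)(0 5)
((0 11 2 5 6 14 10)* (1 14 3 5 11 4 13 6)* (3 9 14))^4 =((0 4 13 6 9 14 10)(1 3 5)(2 11))^4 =(0 9 4 14 13 10 6)(1 3 5)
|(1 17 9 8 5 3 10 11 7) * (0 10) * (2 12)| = 10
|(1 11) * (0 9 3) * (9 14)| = |(0 14 9 3)(1 11)| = 4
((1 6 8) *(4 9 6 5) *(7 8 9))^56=(9)(1 5 4 7 8)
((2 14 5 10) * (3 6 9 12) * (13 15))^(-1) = ((2 14 5 10)(3 6 9 12)(13 15))^(-1) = (2 10 5 14)(3 12 9 6)(13 15)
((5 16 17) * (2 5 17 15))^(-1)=(17)(2 15 16 5)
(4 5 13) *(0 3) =(0 3)(4 5 13) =[3, 1, 2, 0, 5, 13, 6, 7, 8, 9, 10, 11, 12, 4]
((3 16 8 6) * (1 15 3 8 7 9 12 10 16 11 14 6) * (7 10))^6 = (16)(1 8 6 14 11 3 15)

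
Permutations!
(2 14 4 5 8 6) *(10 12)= [0, 1, 14, 3, 5, 8, 2, 7, 6, 9, 12, 11, 10, 13, 4]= (2 14 4 5 8 6)(10 12)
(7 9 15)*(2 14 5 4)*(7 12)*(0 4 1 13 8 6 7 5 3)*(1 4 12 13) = (0 12 5 4 2 14 3)(6 7 9 15 13 8) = [12, 1, 14, 0, 2, 4, 7, 9, 6, 15, 10, 11, 5, 8, 3, 13]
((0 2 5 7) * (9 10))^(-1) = ((0 2 5 7)(9 10))^(-1) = (0 7 5 2)(9 10)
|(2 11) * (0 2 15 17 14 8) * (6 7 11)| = |(0 2 6 7 11 15 17 14 8)| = 9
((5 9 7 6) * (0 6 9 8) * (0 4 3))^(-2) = ((0 6 5 8 4 3)(7 9))^(-2) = (9)(0 4 5)(3 8 6)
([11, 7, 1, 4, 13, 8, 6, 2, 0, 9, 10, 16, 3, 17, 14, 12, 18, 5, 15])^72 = [0, 1, 2, 3, 4, 5, 6, 7, 8, 9, 10, 11, 12, 13, 14, 15, 16, 17, 18]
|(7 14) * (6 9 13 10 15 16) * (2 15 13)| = 10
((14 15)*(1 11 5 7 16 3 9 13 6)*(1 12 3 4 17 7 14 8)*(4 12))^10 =((1 11 5 14 15 8)(3 9 13 6 4 17 7 16 12))^10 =(1 15 5)(3 9 13 6 4 17 7 16 12)(8 14 11)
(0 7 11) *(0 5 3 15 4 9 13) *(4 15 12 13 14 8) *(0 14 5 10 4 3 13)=(15)(0 7 11 10 4 9 5 13 14 8 3 12)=[7, 1, 2, 12, 9, 13, 6, 11, 3, 5, 4, 10, 0, 14, 8, 15]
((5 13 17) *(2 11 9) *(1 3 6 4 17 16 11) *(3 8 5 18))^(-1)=(1 2 9 11 16 13 5 8)(3 18 17 4 6)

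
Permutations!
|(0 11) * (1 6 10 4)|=|(0 11)(1 6 10 4)|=4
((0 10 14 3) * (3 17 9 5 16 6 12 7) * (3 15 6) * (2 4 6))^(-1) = ((0 10 14 17 9 5 16 3)(2 4 6 12 7 15))^(-1) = (0 3 16 5 9 17 14 10)(2 15 7 12 6 4)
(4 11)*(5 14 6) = (4 11)(5 14 6) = [0, 1, 2, 3, 11, 14, 5, 7, 8, 9, 10, 4, 12, 13, 6]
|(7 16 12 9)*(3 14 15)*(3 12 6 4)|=9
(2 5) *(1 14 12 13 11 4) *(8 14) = (1 8 14 12 13 11 4)(2 5) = [0, 8, 5, 3, 1, 2, 6, 7, 14, 9, 10, 4, 13, 11, 12]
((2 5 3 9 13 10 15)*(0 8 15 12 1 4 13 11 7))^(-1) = ((0 8 15 2 5 3 9 11 7)(1 4 13 10 12))^(-1) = (0 7 11 9 3 5 2 15 8)(1 12 10 13 4)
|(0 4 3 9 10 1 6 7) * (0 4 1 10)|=7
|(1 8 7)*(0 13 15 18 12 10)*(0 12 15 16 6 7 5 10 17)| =|(0 13 16 6 7 1 8 5 10 12 17)(15 18)| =22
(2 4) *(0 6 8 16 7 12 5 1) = [6, 0, 4, 3, 2, 1, 8, 12, 16, 9, 10, 11, 5, 13, 14, 15, 7] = (0 6 8 16 7 12 5 1)(2 4)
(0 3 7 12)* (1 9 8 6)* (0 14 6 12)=(0 3 7)(1 9 8 12 14 6)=[3, 9, 2, 7, 4, 5, 1, 0, 12, 8, 10, 11, 14, 13, 6]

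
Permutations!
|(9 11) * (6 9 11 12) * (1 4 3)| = |(1 4 3)(6 9 12)| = 3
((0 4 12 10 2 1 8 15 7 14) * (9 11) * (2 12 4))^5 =(0 7 8 2 14 15 1)(9 11)(10 12)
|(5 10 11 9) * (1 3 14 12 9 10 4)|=|(1 3 14 12 9 5 4)(10 11)|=14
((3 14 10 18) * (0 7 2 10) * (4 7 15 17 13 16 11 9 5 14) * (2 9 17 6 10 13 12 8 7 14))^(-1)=(0 14 4 3 18 10 6 15)(2 5 9 7 8 12 17 11 16 13)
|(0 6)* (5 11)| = 2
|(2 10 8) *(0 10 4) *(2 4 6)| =|(0 10 8 4)(2 6)| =4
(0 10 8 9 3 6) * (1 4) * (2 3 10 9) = [9, 4, 3, 6, 1, 5, 0, 7, 2, 10, 8] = (0 9 10 8 2 3 6)(1 4)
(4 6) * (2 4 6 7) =(2 4 7) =[0, 1, 4, 3, 7, 5, 6, 2]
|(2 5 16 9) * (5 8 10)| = 6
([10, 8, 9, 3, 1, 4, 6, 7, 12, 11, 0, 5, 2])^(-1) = [10, 4, 12, 3, 5, 11, 6, 7, 1, 2, 0, 9, 8]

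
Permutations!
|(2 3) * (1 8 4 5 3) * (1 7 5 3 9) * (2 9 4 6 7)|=8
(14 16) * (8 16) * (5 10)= [0, 1, 2, 3, 4, 10, 6, 7, 16, 9, 5, 11, 12, 13, 8, 15, 14]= (5 10)(8 16 14)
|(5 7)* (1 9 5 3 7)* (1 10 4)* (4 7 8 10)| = 4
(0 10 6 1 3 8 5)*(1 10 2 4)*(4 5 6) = (0 2 5)(1 3 8 6 10 4) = [2, 3, 5, 8, 1, 0, 10, 7, 6, 9, 4]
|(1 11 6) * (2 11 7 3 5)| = 7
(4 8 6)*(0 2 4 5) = (0 2 4 8 6 5) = [2, 1, 4, 3, 8, 0, 5, 7, 6]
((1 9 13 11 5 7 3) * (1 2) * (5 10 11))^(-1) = ((1 9 13 5 7 3 2)(10 11))^(-1) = (1 2 3 7 5 13 9)(10 11)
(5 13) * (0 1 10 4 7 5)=[1, 10, 2, 3, 7, 13, 6, 5, 8, 9, 4, 11, 12, 0]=(0 1 10 4 7 5 13)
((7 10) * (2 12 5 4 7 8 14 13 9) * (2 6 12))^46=(4 9 10 12 14)(5 13 7 6 8)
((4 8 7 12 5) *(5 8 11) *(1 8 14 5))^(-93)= (1 12 4 8 14 11 7 5)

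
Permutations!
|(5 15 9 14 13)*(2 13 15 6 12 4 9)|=9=|(2 13 5 6 12 4 9 14 15)|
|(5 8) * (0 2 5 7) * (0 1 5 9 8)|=7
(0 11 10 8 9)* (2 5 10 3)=(0 11 3 2 5 10 8 9)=[11, 1, 5, 2, 4, 10, 6, 7, 9, 0, 8, 3]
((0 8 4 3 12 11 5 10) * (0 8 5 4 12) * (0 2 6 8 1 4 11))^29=(0 12 8 6 2 3 4 1 10 5)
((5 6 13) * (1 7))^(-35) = (1 7)(5 6 13)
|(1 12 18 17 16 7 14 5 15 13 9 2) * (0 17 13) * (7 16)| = 6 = |(0 17 7 14 5 15)(1 12 18 13 9 2)|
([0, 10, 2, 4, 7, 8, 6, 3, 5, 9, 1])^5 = (1 10)(3 7 4)(5 8)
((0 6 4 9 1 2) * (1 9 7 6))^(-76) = (9)(0 2 1)(4 6 7) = ((9)(0 1 2)(4 7 6))^(-76)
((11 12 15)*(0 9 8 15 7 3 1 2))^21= ((0 9 8 15 11 12 7 3 1 2))^21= (0 9 8 15 11 12 7 3 1 2)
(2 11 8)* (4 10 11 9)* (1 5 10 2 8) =(1 5 10 11)(2 9 4) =[0, 5, 9, 3, 2, 10, 6, 7, 8, 4, 11, 1]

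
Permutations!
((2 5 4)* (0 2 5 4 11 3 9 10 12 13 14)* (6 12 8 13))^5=((0 2 4 5 11 3 9 10 8 13 14)(6 12))^5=(0 3 14 11 13 5 8 4 10 2 9)(6 12)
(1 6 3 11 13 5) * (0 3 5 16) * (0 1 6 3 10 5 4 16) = (0 10 5 6 4 16 1 3 11 13) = [10, 3, 2, 11, 16, 6, 4, 7, 8, 9, 5, 13, 12, 0, 14, 15, 1]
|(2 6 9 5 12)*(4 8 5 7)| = 8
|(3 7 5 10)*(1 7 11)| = |(1 7 5 10 3 11)| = 6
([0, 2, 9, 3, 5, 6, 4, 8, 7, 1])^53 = [0, 9, 1, 3, 6, 4, 5, 8, 7, 2]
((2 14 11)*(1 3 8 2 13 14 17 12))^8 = ((1 3 8 2 17 12)(11 13 14))^8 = (1 8 17)(2 12 3)(11 14 13)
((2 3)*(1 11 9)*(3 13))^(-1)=((1 11 9)(2 13 3))^(-1)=(1 9 11)(2 3 13)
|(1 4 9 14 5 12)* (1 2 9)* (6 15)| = 10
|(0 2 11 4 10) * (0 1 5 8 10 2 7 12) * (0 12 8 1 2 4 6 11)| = 10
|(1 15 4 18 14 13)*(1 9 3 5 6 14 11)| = 30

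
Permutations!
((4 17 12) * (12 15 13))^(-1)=(4 12 13 15 17)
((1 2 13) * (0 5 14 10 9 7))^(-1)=(0 7 9 10 14 5)(1 13 2)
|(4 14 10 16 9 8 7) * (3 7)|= |(3 7 4 14 10 16 9 8)|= 8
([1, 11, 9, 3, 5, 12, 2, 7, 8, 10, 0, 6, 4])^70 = [0, 1, 2, 3, 5, 12, 6, 7, 8, 9, 10, 11, 4]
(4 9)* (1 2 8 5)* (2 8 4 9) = (9)(1 8 5)(2 4) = [0, 8, 4, 3, 2, 1, 6, 7, 5, 9]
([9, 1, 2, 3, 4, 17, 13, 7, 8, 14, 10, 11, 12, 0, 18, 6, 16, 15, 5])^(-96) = [18, 1, 2, 3, 4, 6, 9, 7, 8, 5, 10, 11, 12, 14, 17, 0, 16, 13, 15]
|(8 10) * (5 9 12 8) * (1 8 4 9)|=12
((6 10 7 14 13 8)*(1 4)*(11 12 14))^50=((1 4)(6 10 7 11 12 14 13 8))^50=(6 7 12 13)(8 10 11 14)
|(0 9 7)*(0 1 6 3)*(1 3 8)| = 12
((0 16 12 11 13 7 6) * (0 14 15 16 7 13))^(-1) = (0 11 12 16 15 14 6 7)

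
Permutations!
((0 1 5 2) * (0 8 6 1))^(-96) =(1 6 8 2 5)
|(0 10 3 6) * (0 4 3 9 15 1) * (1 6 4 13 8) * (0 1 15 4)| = |(0 10 9 4 3)(6 13 8 15)| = 20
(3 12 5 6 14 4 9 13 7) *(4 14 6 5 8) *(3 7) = (14)(3 12 8 4 9 13) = [0, 1, 2, 12, 9, 5, 6, 7, 4, 13, 10, 11, 8, 3, 14]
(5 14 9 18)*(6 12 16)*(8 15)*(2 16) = [0, 1, 16, 3, 4, 14, 12, 7, 15, 18, 10, 11, 2, 13, 9, 8, 6, 17, 5] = (2 16 6 12)(5 14 9 18)(8 15)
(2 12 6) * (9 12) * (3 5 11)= (2 9 12 6)(3 5 11)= [0, 1, 9, 5, 4, 11, 2, 7, 8, 12, 10, 3, 6]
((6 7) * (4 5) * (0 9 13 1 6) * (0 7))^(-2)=(0 1 9 6 13)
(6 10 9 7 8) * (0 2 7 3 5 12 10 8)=(0 2 7)(3 5 12 10 9)(6 8)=[2, 1, 7, 5, 4, 12, 8, 0, 6, 3, 9, 11, 10]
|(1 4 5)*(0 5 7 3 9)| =|(0 5 1 4 7 3 9)| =7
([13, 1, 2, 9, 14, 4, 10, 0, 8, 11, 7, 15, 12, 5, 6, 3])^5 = [6, 1, 2, 9, 0, 7, 5, 14, 8, 11, 4, 15, 12, 10, 13, 3]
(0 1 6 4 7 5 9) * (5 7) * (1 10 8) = (0 10 8 1 6 4 5 9) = [10, 6, 2, 3, 5, 9, 4, 7, 1, 0, 8]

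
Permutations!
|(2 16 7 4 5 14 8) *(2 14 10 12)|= |(2 16 7 4 5 10 12)(8 14)|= 14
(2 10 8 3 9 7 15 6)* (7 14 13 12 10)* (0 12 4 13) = (0 12 10 8 3 9 14)(2 7 15 6)(4 13) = [12, 1, 7, 9, 13, 5, 2, 15, 3, 14, 8, 11, 10, 4, 0, 6]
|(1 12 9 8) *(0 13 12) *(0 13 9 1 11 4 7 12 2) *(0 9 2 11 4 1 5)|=24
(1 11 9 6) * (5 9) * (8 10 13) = (1 11 5 9 6)(8 10 13) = [0, 11, 2, 3, 4, 9, 1, 7, 10, 6, 13, 5, 12, 8]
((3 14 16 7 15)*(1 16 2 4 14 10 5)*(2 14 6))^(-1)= (1 5 10 3 15 7 16)(2 6 4)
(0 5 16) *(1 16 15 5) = (0 1 16)(5 15) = [1, 16, 2, 3, 4, 15, 6, 7, 8, 9, 10, 11, 12, 13, 14, 5, 0]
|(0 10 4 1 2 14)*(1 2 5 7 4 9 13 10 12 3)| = 9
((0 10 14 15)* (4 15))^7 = ((0 10 14 4 15))^7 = (0 14 15 10 4)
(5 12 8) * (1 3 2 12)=(1 3 2 12 8 5)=[0, 3, 12, 2, 4, 1, 6, 7, 5, 9, 10, 11, 8]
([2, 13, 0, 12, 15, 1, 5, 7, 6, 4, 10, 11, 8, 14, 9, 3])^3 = (0 2)(1 9 3 6 13 4 12 5 14 15 8)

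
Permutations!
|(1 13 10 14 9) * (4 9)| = 6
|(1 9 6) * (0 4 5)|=3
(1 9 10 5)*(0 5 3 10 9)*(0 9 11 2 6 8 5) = [0, 9, 6, 10, 4, 1, 8, 7, 5, 11, 3, 2] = (1 9 11 2 6 8 5)(3 10)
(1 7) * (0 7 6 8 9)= (0 7 1 6 8 9)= [7, 6, 2, 3, 4, 5, 8, 1, 9, 0]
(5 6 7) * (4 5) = (4 5 6 7) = [0, 1, 2, 3, 5, 6, 7, 4]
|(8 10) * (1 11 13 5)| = 4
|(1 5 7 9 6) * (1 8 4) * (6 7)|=10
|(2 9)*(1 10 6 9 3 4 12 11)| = |(1 10 6 9 2 3 4 12 11)| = 9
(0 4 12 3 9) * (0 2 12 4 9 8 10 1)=(0 9 2 12 3 8 10 1)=[9, 0, 12, 8, 4, 5, 6, 7, 10, 2, 1, 11, 3]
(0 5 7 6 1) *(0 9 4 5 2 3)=(0 2 3)(1 9 4 5 7 6)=[2, 9, 3, 0, 5, 7, 1, 6, 8, 4]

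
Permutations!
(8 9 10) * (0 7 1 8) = (0 7 1 8 9 10) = [7, 8, 2, 3, 4, 5, 6, 1, 9, 10, 0]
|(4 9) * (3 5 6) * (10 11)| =6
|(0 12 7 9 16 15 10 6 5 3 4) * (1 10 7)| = 8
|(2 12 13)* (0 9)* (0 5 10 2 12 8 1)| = 14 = |(0 9 5 10 2 8 1)(12 13)|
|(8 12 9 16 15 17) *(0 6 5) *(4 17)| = 21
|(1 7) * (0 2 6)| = 6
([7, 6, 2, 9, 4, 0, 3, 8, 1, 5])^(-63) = (0 7 8 1 6 3 9 5)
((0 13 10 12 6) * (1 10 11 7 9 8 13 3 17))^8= (0 3 17 1 10 12 6)(7 13 9 11 8)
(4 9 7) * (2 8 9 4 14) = (2 8 9 7 14) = [0, 1, 8, 3, 4, 5, 6, 14, 9, 7, 10, 11, 12, 13, 2]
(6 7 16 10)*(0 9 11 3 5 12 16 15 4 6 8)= (0 9 11 3 5 12 16 10 8)(4 6 7 15)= [9, 1, 2, 5, 6, 12, 7, 15, 0, 11, 8, 3, 16, 13, 14, 4, 10]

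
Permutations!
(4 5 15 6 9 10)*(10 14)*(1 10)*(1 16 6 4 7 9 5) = [0, 10, 2, 3, 1, 15, 5, 9, 8, 14, 7, 11, 12, 13, 16, 4, 6] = (1 10 7 9 14 16 6 5 15 4)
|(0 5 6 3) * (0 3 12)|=4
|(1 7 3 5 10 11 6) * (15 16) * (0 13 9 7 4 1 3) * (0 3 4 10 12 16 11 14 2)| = 16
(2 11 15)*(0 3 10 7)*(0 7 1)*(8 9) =(0 3 10 1)(2 11 15)(8 9) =[3, 0, 11, 10, 4, 5, 6, 7, 9, 8, 1, 15, 12, 13, 14, 2]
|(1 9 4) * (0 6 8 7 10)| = |(0 6 8 7 10)(1 9 4)| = 15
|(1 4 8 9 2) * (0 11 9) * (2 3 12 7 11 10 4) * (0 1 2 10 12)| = 12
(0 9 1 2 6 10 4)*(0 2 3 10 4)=[9, 3, 6, 10, 2, 5, 4, 7, 8, 1, 0]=(0 9 1 3 10)(2 6 4)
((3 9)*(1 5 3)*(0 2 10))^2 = (0 10 2)(1 3)(5 9)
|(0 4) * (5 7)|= 2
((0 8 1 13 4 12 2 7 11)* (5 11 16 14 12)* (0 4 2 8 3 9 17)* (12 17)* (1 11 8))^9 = (0 14 7 13 12 3 17 16 2 1 9)(4 5 8 11)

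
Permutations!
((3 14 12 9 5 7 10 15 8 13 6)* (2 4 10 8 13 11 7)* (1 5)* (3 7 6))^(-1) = (1 9 12 14 3 13 15 10 4 2 5)(6 11 8 7)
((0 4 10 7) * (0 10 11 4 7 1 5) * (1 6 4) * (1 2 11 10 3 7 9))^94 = ((0 9 1 5)(2 11)(3 7)(4 10 6))^94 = (11)(0 1)(4 10 6)(5 9)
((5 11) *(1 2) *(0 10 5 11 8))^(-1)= (11)(0 8 5 10)(1 2)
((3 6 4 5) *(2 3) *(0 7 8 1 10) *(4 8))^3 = (0 5 6 10 4 3 1 7 2 8)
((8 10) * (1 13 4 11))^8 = ((1 13 4 11)(8 10))^8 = (13)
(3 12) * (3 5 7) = [0, 1, 2, 12, 4, 7, 6, 3, 8, 9, 10, 11, 5] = (3 12 5 7)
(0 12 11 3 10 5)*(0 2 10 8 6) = [12, 1, 10, 8, 4, 2, 0, 7, 6, 9, 5, 3, 11] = (0 12 11 3 8 6)(2 10 5)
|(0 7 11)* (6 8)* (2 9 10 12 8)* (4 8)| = |(0 7 11)(2 9 10 12 4 8 6)| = 21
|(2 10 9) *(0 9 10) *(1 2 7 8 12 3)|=8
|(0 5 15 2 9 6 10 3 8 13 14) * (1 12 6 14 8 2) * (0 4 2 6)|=60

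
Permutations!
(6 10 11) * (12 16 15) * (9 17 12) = (6 10 11)(9 17 12 16 15) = [0, 1, 2, 3, 4, 5, 10, 7, 8, 17, 11, 6, 16, 13, 14, 9, 15, 12]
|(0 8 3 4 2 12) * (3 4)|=5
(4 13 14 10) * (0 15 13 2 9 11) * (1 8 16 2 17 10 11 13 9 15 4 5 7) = (0 4 17 10 5 7 1 8 16 2 15 9 13 14 11) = [4, 8, 15, 3, 17, 7, 6, 1, 16, 13, 5, 0, 12, 14, 11, 9, 2, 10]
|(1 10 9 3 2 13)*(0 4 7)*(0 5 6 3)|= |(0 4 7 5 6 3 2 13 1 10 9)|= 11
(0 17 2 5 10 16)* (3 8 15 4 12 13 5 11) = [17, 1, 11, 8, 12, 10, 6, 7, 15, 9, 16, 3, 13, 5, 14, 4, 0, 2] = (0 17 2 11 3 8 15 4 12 13 5 10 16)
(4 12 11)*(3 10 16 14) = [0, 1, 2, 10, 12, 5, 6, 7, 8, 9, 16, 4, 11, 13, 3, 15, 14] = (3 10 16 14)(4 12 11)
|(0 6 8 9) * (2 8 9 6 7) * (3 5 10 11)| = |(0 7 2 8 6 9)(3 5 10 11)| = 12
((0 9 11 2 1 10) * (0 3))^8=(0 9 11 2 1 10 3)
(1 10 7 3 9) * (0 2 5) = (0 2 5)(1 10 7 3 9) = [2, 10, 5, 9, 4, 0, 6, 3, 8, 1, 7]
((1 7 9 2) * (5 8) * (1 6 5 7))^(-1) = (2 9 7 8 5 6)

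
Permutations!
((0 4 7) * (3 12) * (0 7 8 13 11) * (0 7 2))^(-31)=(0 11 4 7 8 2 13)(3 12)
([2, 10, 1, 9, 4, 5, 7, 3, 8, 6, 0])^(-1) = (0 10 1 2)(3 7 6 9)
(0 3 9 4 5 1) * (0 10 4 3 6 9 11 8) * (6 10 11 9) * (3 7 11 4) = (0 10 3 9 7 11 8)(1 4 5) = [10, 4, 2, 9, 5, 1, 6, 11, 0, 7, 3, 8]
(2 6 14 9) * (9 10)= [0, 1, 6, 3, 4, 5, 14, 7, 8, 2, 9, 11, 12, 13, 10]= (2 6 14 10 9)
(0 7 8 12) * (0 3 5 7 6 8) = [6, 1, 2, 5, 4, 7, 8, 0, 12, 9, 10, 11, 3] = (0 6 8 12 3 5 7)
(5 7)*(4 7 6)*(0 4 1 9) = (0 4 7 5 6 1 9) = [4, 9, 2, 3, 7, 6, 1, 5, 8, 0]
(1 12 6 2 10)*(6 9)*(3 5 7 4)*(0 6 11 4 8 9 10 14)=(0 6 2 14)(1 12 10)(3 5 7 8 9 11 4)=[6, 12, 14, 5, 3, 7, 2, 8, 9, 11, 1, 4, 10, 13, 0]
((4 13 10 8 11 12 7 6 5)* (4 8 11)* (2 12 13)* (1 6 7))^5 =((1 6 5 8 4 2 12)(10 11 13))^5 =(1 2 8 6 12 4 5)(10 13 11)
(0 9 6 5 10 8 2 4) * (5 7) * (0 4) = (0 9 6 7 5 10 8 2) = [9, 1, 0, 3, 4, 10, 7, 5, 2, 6, 8]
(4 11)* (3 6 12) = [0, 1, 2, 6, 11, 5, 12, 7, 8, 9, 10, 4, 3] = (3 6 12)(4 11)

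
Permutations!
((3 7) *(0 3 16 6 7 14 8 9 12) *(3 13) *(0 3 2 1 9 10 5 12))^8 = (0 1 13 9 2)(3 8 5)(6 16 7)(10 12 14)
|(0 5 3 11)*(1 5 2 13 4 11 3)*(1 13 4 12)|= 4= |(0 2 4 11)(1 5 13 12)|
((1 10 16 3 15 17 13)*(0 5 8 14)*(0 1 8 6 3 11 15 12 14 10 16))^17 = (0 3 1 15 8 5 12 16 17 10 6 14 11 13)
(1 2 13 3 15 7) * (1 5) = (1 2 13 3 15 7 5) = [0, 2, 13, 15, 4, 1, 6, 5, 8, 9, 10, 11, 12, 3, 14, 7]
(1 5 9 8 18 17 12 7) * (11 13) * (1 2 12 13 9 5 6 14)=[0, 6, 12, 3, 4, 5, 14, 2, 18, 8, 10, 9, 7, 11, 1, 15, 16, 13, 17]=(1 6 14)(2 12 7)(8 18 17 13 11 9)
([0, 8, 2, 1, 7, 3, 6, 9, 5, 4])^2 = [0, 5, 2, 8, 9, 1, 6, 4, 3, 7]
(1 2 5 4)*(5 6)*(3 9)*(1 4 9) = (1 2 6 5 9 3) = [0, 2, 6, 1, 4, 9, 5, 7, 8, 3]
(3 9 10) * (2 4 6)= (2 4 6)(3 9 10)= [0, 1, 4, 9, 6, 5, 2, 7, 8, 10, 3]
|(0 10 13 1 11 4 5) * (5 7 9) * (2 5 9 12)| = |(0 10 13 1 11 4 7 12 2 5)| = 10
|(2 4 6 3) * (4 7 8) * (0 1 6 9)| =9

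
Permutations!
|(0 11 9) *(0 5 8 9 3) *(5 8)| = |(0 11 3)(8 9)| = 6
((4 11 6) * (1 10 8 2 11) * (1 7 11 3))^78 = ((1 10 8 2 3)(4 7 11 6))^78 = (1 2 10 3 8)(4 11)(6 7)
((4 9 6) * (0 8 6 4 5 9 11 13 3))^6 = (0 11 5)(3 4 6)(8 13 9)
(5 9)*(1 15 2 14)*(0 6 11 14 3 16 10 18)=(0 6 11 14 1 15 2 3 16 10 18)(5 9)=[6, 15, 3, 16, 4, 9, 11, 7, 8, 5, 18, 14, 12, 13, 1, 2, 10, 17, 0]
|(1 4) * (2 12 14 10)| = 4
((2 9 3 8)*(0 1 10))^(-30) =((0 1 10)(2 9 3 8))^(-30) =(10)(2 3)(8 9)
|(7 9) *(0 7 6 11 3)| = |(0 7 9 6 11 3)| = 6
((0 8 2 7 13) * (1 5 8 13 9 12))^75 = ((0 13)(1 5 8 2 7 9 12))^75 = (0 13)(1 9 2 5 12 7 8)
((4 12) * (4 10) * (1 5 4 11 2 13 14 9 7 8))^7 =((1 5 4 12 10 11 2 13 14 9 7 8))^7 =(1 13 4 9 10 8 2 5 14 12 7 11)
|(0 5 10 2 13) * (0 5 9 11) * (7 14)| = 12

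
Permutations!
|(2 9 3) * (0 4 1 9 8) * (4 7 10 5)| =|(0 7 10 5 4 1 9 3 2 8)| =10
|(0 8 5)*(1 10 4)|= 3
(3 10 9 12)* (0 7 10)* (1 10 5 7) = (0 1 10 9 12 3)(5 7) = [1, 10, 2, 0, 4, 7, 6, 5, 8, 12, 9, 11, 3]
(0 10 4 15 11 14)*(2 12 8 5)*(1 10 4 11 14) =(0 4 15 14)(1 10 11)(2 12 8 5) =[4, 10, 12, 3, 15, 2, 6, 7, 5, 9, 11, 1, 8, 13, 0, 14]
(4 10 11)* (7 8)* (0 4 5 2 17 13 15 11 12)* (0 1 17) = (0 4 10 12 1 17 13 15 11 5 2)(7 8) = [4, 17, 0, 3, 10, 2, 6, 8, 7, 9, 12, 5, 1, 15, 14, 11, 16, 13]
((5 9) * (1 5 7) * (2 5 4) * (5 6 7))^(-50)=(9)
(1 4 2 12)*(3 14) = [0, 4, 12, 14, 2, 5, 6, 7, 8, 9, 10, 11, 1, 13, 3] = (1 4 2 12)(3 14)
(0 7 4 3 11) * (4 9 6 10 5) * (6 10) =[7, 1, 2, 11, 3, 4, 6, 9, 8, 10, 5, 0] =(0 7 9 10 5 4 3 11)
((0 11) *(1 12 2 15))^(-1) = (0 11)(1 15 2 12)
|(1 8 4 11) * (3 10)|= 4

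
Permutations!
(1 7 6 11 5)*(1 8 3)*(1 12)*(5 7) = (1 5 8 3 12)(6 11 7) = [0, 5, 2, 12, 4, 8, 11, 6, 3, 9, 10, 7, 1]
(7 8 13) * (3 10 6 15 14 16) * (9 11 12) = (3 10 6 15 14 16)(7 8 13)(9 11 12) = [0, 1, 2, 10, 4, 5, 15, 8, 13, 11, 6, 12, 9, 7, 16, 14, 3]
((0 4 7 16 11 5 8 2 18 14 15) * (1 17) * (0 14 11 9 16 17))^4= ((0 4 7 17 1)(2 18 11 5 8)(9 16)(14 15))^4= (0 1 17 7 4)(2 8 5 11 18)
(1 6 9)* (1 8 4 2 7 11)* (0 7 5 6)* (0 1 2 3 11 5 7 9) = (0 9 8 4 3 11 2 7 5 6) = [9, 1, 7, 11, 3, 6, 0, 5, 4, 8, 10, 2]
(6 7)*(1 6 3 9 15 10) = (1 6 7 3 9 15 10) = [0, 6, 2, 9, 4, 5, 7, 3, 8, 15, 1, 11, 12, 13, 14, 10]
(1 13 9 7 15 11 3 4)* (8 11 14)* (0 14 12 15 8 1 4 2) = (0 14 1 13 9 7 8 11 3 2)(12 15) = [14, 13, 0, 2, 4, 5, 6, 8, 11, 7, 10, 3, 15, 9, 1, 12]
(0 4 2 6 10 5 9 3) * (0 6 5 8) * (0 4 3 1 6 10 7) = (0 3 10 8 4 2 5 9 1 6 7) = [3, 6, 5, 10, 2, 9, 7, 0, 4, 1, 8]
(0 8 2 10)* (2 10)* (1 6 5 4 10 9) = (0 8 9 1 6 5 4 10) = [8, 6, 2, 3, 10, 4, 5, 7, 9, 1, 0]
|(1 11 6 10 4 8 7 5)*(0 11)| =9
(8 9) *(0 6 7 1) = (0 6 7 1)(8 9) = [6, 0, 2, 3, 4, 5, 7, 1, 9, 8]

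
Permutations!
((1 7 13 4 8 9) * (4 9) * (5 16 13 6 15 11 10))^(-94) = ((1 7 6 15 11 10 5 16 13 9)(4 8))^(-94) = (1 5 6 13 11)(7 16 15 9 10)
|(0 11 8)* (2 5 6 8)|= |(0 11 2 5 6 8)|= 6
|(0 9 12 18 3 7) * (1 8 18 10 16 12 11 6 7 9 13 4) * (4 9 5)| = |(0 13 9 11 6 7)(1 8 18 3 5 4)(10 16 12)| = 6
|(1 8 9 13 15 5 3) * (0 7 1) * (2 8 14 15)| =28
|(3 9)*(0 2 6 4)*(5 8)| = |(0 2 6 4)(3 9)(5 8)| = 4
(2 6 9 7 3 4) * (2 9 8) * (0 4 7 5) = (0 4 9 5)(2 6 8)(3 7) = [4, 1, 6, 7, 9, 0, 8, 3, 2, 5]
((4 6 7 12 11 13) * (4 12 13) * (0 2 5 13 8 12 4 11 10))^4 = ((0 2 5 13 4 6 7 8 12 10))^4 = (0 4 12 5 7)(2 6 10 13 8)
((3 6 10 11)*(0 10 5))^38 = ((0 10 11 3 6 5))^38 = (0 11 6)(3 5 10)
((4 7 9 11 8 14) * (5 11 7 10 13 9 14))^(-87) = ((4 10 13 9 7 14)(5 11 8))^(-87) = (4 9)(7 10)(13 14)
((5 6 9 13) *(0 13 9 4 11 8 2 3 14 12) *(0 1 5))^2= ((0 13)(1 5 6 4 11 8 2 3 14 12))^2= (1 6 11 2 14)(3 12 5 4 8)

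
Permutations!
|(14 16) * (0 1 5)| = 6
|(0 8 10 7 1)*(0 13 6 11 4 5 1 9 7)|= |(0 8 10)(1 13 6 11 4 5)(7 9)|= 6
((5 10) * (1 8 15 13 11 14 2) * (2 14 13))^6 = (1 15)(2 8)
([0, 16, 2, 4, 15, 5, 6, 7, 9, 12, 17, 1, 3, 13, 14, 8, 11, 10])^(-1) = (1 11 16)(3 12 9 8 15 4)(10 17)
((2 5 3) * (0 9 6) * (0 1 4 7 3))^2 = ((0 9 6 1 4 7 3 2 5))^2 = (0 6 4 3 5 9 1 7 2)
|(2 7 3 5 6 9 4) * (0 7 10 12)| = 10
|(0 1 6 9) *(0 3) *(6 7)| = 6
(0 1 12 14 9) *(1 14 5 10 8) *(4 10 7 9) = (0 14 4 10 8 1 12 5 7 9) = [14, 12, 2, 3, 10, 7, 6, 9, 1, 0, 8, 11, 5, 13, 4]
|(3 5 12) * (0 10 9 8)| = |(0 10 9 8)(3 5 12)| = 12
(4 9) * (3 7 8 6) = (3 7 8 6)(4 9) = [0, 1, 2, 7, 9, 5, 3, 8, 6, 4]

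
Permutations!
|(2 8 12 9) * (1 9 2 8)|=|(1 9 8 12 2)|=5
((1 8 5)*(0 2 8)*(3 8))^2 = (0 3 5)(1 2 8)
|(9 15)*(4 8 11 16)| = 4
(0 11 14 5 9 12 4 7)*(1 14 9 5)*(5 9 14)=(0 11 14 1 5 9 12 4 7)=[11, 5, 2, 3, 7, 9, 6, 0, 8, 12, 10, 14, 4, 13, 1]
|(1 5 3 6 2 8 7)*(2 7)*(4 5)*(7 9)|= 14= |(1 4 5 3 6 9 7)(2 8)|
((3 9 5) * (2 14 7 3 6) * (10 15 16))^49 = ((2 14 7 3 9 5 6)(10 15 16))^49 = (10 15 16)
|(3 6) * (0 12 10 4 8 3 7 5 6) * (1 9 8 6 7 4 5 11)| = |(0 12 10 5 7 11 1 9 8 3)(4 6)| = 10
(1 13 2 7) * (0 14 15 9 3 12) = [14, 13, 7, 12, 4, 5, 6, 1, 8, 3, 10, 11, 0, 2, 15, 9] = (0 14 15 9 3 12)(1 13 2 7)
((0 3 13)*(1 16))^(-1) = ((0 3 13)(1 16))^(-1) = (0 13 3)(1 16)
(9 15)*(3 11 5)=[0, 1, 2, 11, 4, 3, 6, 7, 8, 15, 10, 5, 12, 13, 14, 9]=(3 11 5)(9 15)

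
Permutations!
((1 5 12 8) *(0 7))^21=(0 7)(1 5 12 8)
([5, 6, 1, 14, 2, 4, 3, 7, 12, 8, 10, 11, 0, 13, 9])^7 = (0 14 2 12 3 4 8 6 5 9 1)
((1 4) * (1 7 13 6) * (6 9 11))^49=(13)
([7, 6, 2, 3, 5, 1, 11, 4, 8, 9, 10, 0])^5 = [6, 4, 2, 3, 0, 7, 5, 11, 8, 9, 10, 1]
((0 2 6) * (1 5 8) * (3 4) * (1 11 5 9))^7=((0 2 6)(1 9)(3 4)(5 8 11))^7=(0 2 6)(1 9)(3 4)(5 8 11)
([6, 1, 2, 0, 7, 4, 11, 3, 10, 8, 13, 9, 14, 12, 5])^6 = (0 13 3 10 7 8 4 9 5 11 14 6 12)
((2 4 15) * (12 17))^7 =((2 4 15)(12 17))^7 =(2 4 15)(12 17)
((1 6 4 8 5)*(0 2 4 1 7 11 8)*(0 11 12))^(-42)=((0 2 4 11 8 5 7 12)(1 6))^(-42)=(0 7 8 4)(2 12 5 11)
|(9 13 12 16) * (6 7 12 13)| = 5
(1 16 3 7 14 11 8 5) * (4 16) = [0, 4, 2, 7, 16, 1, 6, 14, 5, 9, 10, 8, 12, 13, 11, 15, 3] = (1 4 16 3 7 14 11 8 5)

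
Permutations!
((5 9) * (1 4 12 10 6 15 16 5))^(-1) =((1 4 12 10 6 15 16 5 9))^(-1) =(1 9 5 16 15 6 10 12 4)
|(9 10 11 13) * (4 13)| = 5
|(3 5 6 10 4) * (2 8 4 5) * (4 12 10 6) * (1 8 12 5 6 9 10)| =21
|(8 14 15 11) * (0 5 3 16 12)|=|(0 5 3 16 12)(8 14 15 11)|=20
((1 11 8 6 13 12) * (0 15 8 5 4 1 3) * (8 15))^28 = (15)(0 12 6)(3 13 8)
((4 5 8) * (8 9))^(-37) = (4 8 9 5)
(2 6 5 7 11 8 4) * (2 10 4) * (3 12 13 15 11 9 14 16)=(2 6 5 7 9 14 16 3 12 13 15 11 8)(4 10)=[0, 1, 6, 12, 10, 7, 5, 9, 2, 14, 4, 8, 13, 15, 16, 11, 3]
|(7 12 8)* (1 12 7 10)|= 4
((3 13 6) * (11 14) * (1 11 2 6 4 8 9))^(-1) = (1 9 8 4 13 3 6 2 14 11) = ((1 11 14 2 6 3 13 4 8 9))^(-1)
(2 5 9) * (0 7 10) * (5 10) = [7, 1, 10, 3, 4, 9, 6, 5, 8, 2, 0] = (0 7 5 9 2 10)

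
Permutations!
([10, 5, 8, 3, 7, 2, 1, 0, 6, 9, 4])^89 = [10, 6, 5, 3, 7, 1, 8, 0, 2, 9, 4]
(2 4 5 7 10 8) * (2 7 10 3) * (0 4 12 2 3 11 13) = (0 4 5 10 8 7 11 13)(2 12) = [4, 1, 12, 3, 5, 10, 6, 11, 7, 9, 8, 13, 2, 0]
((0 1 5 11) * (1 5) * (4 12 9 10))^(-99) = (4 12 9 10)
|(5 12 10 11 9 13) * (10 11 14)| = 10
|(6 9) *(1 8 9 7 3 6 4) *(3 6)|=4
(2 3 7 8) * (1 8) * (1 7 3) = (1 8 2) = [0, 8, 1, 3, 4, 5, 6, 7, 2]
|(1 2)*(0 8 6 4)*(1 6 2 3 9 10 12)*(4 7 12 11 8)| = 10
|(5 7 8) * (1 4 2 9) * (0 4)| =15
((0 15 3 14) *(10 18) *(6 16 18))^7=((0 15 3 14)(6 16 18 10))^7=(0 14 3 15)(6 10 18 16)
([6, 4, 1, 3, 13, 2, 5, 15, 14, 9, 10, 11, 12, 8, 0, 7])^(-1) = (0 14 8 13 4 1 2 5 6)(7 15)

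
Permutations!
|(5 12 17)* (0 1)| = 6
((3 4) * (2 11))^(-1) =(2 11)(3 4)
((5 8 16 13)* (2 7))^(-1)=((2 7)(5 8 16 13))^(-1)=(2 7)(5 13 16 8)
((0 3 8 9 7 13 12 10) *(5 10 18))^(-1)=(0 10 5 18 12 13 7 9 8 3)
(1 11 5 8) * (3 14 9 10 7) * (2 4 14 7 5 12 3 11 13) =[0, 13, 4, 7, 14, 8, 6, 11, 1, 10, 5, 12, 3, 2, 9] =(1 13 2 4 14 9 10 5 8)(3 7 11 12)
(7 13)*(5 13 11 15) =(5 13 7 11 15) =[0, 1, 2, 3, 4, 13, 6, 11, 8, 9, 10, 15, 12, 7, 14, 5]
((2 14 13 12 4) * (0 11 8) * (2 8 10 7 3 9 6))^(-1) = ((0 11 10 7 3 9 6 2 14 13 12 4 8))^(-1) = (0 8 4 12 13 14 2 6 9 3 7 10 11)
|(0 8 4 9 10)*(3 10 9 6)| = 6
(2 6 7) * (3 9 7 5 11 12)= (2 6 5 11 12 3 9 7)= [0, 1, 6, 9, 4, 11, 5, 2, 8, 7, 10, 12, 3]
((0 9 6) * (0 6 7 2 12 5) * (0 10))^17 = (0 2 10 7 5 9 12)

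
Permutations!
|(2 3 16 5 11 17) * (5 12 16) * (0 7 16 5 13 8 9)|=12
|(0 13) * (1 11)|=2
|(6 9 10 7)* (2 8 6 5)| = |(2 8 6 9 10 7 5)| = 7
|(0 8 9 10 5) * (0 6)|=|(0 8 9 10 5 6)|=6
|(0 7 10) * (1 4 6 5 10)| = 7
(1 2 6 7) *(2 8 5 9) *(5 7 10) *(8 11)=(1 11 8 7)(2 6 10 5 9)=[0, 11, 6, 3, 4, 9, 10, 1, 7, 2, 5, 8]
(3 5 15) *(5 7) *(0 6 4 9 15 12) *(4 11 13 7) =(0 6 11 13 7 5 12)(3 4 9 15) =[6, 1, 2, 4, 9, 12, 11, 5, 8, 15, 10, 13, 0, 7, 14, 3]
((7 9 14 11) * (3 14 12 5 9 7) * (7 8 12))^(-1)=(3 11 14)(5 12 8 7 9)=((3 14 11)(5 9 7 8 12))^(-1)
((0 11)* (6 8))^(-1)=(0 11)(6 8)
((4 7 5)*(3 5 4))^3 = ((3 5)(4 7))^3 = (3 5)(4 7)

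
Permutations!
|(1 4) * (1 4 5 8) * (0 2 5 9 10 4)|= 8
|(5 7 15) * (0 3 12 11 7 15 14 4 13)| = 8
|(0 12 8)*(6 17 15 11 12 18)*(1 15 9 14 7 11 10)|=|(0 18 6 17 9 14 7 11 12 8)(1 15 10)|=30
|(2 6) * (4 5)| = 2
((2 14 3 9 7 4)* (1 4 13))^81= (1 4 2 14 3 9 7 13)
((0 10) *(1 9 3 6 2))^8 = ((0 10)(1 9 3 6 2))^8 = (10)(1 6 9 2 3)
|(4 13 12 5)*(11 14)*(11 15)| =12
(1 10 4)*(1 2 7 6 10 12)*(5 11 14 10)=[0, 12, 7, 3, 2, 11, 5, 6, 8, 9, 4, 14, 1, 13, 10]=(1 12)(2 7 6 5 11 14 10 4)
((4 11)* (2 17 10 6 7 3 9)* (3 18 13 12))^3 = (2 6 13 9 10 18 3 17 7 12)(4 11)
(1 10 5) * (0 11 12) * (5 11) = (0 5 1 10 11 12) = [5, 10, 2, 3, 4, 1, 6, 7, 8, 9, 11, 12, 0]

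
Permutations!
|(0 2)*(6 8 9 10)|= 4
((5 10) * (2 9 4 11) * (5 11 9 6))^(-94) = (2 6 5 10 11)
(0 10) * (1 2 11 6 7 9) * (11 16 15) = (0 10)(1 2 16 15 11 6 7 9) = [10, 2, 16, 3, 4, 5, 7, 9, 8, 1, 0, 6, 12, 13, 14, 11, 15]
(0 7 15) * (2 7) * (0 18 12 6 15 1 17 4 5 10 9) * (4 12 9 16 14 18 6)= (0 2 7 1 17 12 4 5 10 16 14 18 9)(6 15)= [2, 17, 7, 3, 5, 10, 15, 1, 8, 0, 16, 11, 4, 13, 18, 6, 14, 12, 9]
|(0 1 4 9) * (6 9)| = |(0 1 4 6 9)| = 5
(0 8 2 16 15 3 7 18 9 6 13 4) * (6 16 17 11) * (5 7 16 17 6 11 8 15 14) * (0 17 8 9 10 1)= [15, 0, 6, 16, 17, 7, 13, 18, 2, 8, 1, 11, 12, 4, 5, 3, 14, 9, 10]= (0 15 3 16 14 5 7 18 10 1)(2 6 13 4 17 9 8)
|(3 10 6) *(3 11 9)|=5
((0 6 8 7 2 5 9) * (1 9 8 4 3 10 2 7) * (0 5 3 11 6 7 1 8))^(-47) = (0 9 7 5 1)(2 3 10)(4 11 6)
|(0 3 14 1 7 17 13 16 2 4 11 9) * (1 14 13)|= |(0 3 13 16 2 4 11 9)(1 7 17)|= 24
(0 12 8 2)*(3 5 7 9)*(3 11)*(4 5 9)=(0 12 8 2)(3 9 11)(4 5 7)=[12, 1, 0, 9, 5, 7, 6, 4, 2, 11, 10, 3, 8]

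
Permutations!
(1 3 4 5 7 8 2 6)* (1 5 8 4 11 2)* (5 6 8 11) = [0, 3, 8, 5, 11, 7, 6, 4, 1, 9, 10, 2] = (1 3 5 7 4 11 2 8)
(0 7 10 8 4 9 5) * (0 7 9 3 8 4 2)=(0 9 5 7 10 4 3 8 2)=[9, 1, 0, 8, 3, 7, 6, 10, 2, 5, 4]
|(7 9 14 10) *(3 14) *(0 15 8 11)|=20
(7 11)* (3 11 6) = (3 11 7 6) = [0, 1, 2, 11, 4, 5, 3, 6, 8, 9, 10, 7]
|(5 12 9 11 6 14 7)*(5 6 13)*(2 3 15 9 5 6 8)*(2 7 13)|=|(2 3 15 9 11)(5 12)(6 14 13)(7 8)|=30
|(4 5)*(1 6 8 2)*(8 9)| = |(1 6 9 8 2)(4 5)| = 10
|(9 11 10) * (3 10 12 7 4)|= |(3 10 9 11 12 7 4)|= 7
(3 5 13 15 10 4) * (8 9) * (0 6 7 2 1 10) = [6, 10, 1, 5, 3, 13, 7, 2, 9, 8, 4, 11, 12, 15, 14, 0] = (0 6 7 2 1 10 4 3 5 13 15)(8 9)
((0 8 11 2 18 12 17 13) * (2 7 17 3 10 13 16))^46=((0 8 11 7 17 16 2 18 12 3 10 13))^46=(0 10 12 2 17 11)(3 18 16 7 8 13)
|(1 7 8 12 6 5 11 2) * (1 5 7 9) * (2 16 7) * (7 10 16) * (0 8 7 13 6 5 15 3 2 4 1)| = 30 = |(0 8 12 5 11 13 6 4 1 9)(2 15 3)(10 16)|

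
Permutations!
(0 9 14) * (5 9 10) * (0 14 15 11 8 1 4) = (0 10 5 9 15 11 8 1 4) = [10, 4, 2, 3, 0, 9, 6, 7, 1, 15, 5, 8, 12, 13, 14, 11]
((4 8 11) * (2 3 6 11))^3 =((2 3 6 11 4 8))^3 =(2 11)(3 4)(6 8)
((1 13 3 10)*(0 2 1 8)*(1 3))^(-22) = ((0 2 3 10 8)(1 13))^(-22) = (13)(0 10 2 8 3)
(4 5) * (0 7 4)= (0 7 4 5)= [7, 1, 2, 3, 5, 0, 6, 4]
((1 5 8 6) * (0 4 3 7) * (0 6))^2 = (0 3 6 5)(1 8 4 7)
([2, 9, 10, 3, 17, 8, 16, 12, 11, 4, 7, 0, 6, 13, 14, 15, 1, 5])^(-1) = (0 11 8 5 17 4 9 1 16 6 12 7 10 2)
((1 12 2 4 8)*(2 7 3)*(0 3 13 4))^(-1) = (0 2 3)(1 8 4 13 7 12) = ((0 3 2)(1 12 7 13 4 8))^(-1)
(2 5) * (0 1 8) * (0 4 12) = (0 1 8 4 12)(2 5) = [1, 8, 5, 3, 12, 2, 6, 7, 4, 9, 10, 11, 0]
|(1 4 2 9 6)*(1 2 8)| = |(1 4 8)(2 9 6)| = 3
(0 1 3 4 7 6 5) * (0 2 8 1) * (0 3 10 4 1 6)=(0 3 1 10 4 7)(2 8 6 5)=[3, 10, 8, 1, 7, 2, 5, 0, 6, 9, 4]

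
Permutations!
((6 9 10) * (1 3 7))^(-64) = ((1 3 7)(6 9 10))^(-64) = (1 7 3)(6 10 9)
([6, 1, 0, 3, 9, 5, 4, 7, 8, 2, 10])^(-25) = (10)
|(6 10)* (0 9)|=|(0 9)(6 10)|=2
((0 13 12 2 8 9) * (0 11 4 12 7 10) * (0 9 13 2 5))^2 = (0 8 7 9 4 5 2 13 10 11 12)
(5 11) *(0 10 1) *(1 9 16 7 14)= [10, 0, 2, 3, 4, 11, 6, 14, 8, 16, 9, 5, 12, 13, 1, 15, 7]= (0 10 9 16 7 14 1)(5 11)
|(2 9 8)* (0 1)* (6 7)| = 6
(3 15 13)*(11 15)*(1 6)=(1 6)(3 11 15 13)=[0, 6, 2, 11, 4, 5, 1, 7, 8, 9, 10, 15, 12, 3, 14, 13]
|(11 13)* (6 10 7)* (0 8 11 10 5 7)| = |(0 8 11 13 10)(5 7 6)| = 15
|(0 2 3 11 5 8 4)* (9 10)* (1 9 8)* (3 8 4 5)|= 8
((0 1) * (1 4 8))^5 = (0 4 8 1) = ((0 4 8 1))^5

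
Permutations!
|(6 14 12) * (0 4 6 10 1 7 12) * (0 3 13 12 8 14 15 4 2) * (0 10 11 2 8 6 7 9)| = |(0 8 14 3 13 12 11 2 10 1 9)(4 7 6 15)| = 44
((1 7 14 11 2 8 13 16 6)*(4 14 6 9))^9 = (2 8 13 16 9 4 14 11) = ((1 7 6)(2 8 13 16 9 4 14 11))^9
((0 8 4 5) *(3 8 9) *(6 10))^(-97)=((0 9 3 8 4 5)(6 10))^(-97)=(0 5 4 8 3 9)(6 10)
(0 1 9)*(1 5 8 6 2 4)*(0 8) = (0 5)(1 9 8 6 2 4) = [5, 9, 4, 3, 1, 0, 2, 7, 6, 8]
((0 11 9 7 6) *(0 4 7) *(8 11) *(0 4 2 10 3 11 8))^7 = (2 6 7 4 9 11 3 10)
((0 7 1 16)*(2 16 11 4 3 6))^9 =(16)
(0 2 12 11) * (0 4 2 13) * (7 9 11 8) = (0 13)(2 12 8 7 9 11 4) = [13, 1, 12, 3, 2, 5, 6, 9, 7, 11, 10, 4, 8, 0]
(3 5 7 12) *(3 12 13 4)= (3 5 7 13 4)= [0, 1, 2, 5, 3, 7, 6, 13, 8, 9, 10, 11, 12, 4]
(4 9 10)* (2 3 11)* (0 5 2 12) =[5, 1, 3, 11, 9, 2, 6, 7, 8, 10, 4, 12, 0] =(0 5 2 3 11 12)(4 9 10)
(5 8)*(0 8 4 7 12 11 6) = [8, 1, 2, 3, 7, 4, 0, 12, 5, 9, 10, 6, 11] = (0 8 5 4 7 12 11 6)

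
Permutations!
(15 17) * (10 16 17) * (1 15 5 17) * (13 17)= [0, 15, 2, 3, 4, 13, 6, 7, 8, 9, 16, 11, 12, 17, 14, 10, 1, 5]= (1 15 10 16)(5 13 17)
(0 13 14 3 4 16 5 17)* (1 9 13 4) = (0 4 16 5 17)(1 9 13 14 3) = [4, 9, 2, 1, 16, 17, 6, 7, 8, 13, 10, 11, 12, 14, 3, 15, 5, 0]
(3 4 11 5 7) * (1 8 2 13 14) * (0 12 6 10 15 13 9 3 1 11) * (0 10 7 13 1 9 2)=(0 12 6 7 9 3 4 10 15 1 8)(5 13 14 11)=[12, 8, 2, 4, 10, 13, 7, 9, 0, 3, 15, 5, 6, 14, 11, 1]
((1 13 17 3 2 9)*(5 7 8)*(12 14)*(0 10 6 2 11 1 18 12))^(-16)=(18)(1 11 3 17 13)(5 8 7)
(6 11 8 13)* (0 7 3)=(0 7 3)(6 11 8 13)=[7, 1, 2, 0, 4, 5, 11, 3, 13, 9, 10, 8, 12, 6]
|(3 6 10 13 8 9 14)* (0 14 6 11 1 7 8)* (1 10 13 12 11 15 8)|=|(0 14 3 15 8 9 6 13)(1 7)(10 12 11)|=24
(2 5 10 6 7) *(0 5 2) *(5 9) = (0 9 5 10 6 7) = [9, 1, 2, 3, 4, 10, 7, 0, 8, 5, 6]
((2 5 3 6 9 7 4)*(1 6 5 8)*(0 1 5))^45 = (0 4)(1 2)(3 7)(5 9)(6 8)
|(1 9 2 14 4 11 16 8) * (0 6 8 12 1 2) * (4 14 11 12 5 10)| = |(0 6 8 2 11 16 5 10 4 12 1 9)| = 12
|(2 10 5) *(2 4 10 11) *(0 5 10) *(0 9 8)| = 10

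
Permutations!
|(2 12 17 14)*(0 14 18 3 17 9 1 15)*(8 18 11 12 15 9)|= |(0 14 2 15)(1 9)(3 17 11 12 8 18)|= 12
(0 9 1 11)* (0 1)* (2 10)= (0 9)(1 11)(2 10)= [9, 11, 10, 3, 4, 5, 6, 7, 8, 0, 2, 1]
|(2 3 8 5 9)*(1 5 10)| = 7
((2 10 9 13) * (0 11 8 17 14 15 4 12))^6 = (0 4 14 8)(2 9)(10 13)(11 12 15 17)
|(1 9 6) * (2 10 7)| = 3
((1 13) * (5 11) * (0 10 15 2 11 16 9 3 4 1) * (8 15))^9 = (0 3 11 10 4 5 8 1 16 15 13 9 2)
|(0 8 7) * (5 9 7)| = 5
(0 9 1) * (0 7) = (0 9 1 7) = [9, 7, 2, 3, 4, 5, 6, 0, 8, 1]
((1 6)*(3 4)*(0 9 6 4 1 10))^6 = (0 6)(9 10)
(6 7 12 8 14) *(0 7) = (0 7 12 8 14 6) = [7, 1, 2, 3, 4, 5, 0, 12, 14, 9, 10, 11, 8, 13, 6]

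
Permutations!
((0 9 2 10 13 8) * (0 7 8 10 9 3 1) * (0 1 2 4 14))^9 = (0 9)(2 14)(3 4)(7 8)(10 13)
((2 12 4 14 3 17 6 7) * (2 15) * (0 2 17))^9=((0 2 12 4 14 3)(6 7 15 17))^9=(0 4)(2 14)(3 12)(6 7 15 17)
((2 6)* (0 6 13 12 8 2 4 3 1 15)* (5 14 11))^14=(0 4 1)(2 12)(3 15 6)(5 11 14)(8 13)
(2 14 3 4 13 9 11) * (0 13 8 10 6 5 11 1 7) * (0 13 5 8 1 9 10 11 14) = (0 5 14 3 4 1 7 13 10 6 8 11 2) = [5, 7, 0, 4, 1, 14, 8, 13, 11, 9, 6, 2, 12, 10, 3]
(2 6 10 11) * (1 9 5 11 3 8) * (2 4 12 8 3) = (1 9 5 11 4 12 8)(2 6 10) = [0, 9, 6, 3, 12, 11, 10, 7, 1, 5, 2, 4, 8]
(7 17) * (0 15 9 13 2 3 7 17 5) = (17)(0 15 9 13 2 3 7 5) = [15, 1, 3, 7, 4, 0, 6, 5, 8, 13, 10, 11, 12, 2, 14, 9, 16, 17]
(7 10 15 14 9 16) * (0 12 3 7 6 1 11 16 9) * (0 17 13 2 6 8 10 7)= [12, 11, 6, 0, 4, 5, 1, 7, 10, 9, 15, 16, 3, 2, 17, 14, 8, 13]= (0 12 3)(1 11 16 8 10 15 14 17 13 2 6)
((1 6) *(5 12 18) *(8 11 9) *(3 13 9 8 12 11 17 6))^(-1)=(1 6 17 8 11 5 18 12 9 13 3)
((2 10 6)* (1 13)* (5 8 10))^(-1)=((1 13)(2 5 8 10 6))^(-1)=(1 13)(2 6 10 8 5)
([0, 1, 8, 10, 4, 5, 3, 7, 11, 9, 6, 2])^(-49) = [0, 1, 11, 6, 4, 5, 10, 7, 2, 9, 3, 8]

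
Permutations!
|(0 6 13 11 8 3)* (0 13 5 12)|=4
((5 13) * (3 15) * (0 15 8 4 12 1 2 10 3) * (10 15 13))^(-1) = ((0 13 5 10 3 8 4 12 1 2 15))^(-1) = (0 15 2 1 12 4 8 3 10 5 13)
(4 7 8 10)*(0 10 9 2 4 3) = [10, 1, 4, 0, 7, 5, 6, 8, 9, 2, 3] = (0 10 3)(2 4 7 8 9)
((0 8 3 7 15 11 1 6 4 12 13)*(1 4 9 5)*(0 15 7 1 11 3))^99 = (0 8)(1 3 15 13 12 4 11 5 9 6)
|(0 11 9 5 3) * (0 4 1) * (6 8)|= 14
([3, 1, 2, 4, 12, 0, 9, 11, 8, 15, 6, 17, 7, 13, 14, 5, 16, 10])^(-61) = (0 5 15 9 6 10 17 11 7 12 4 3)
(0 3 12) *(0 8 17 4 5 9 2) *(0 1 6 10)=(0 3 12 8 17 4 5 9 2 1 6 10)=[3, 6, 1, 12, 5, 9, 10, 7, 17, 2, 0, 11, 8, 13, 14, 15, 16, 4]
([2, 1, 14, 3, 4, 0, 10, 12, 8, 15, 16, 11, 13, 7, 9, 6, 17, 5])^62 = [14, 1, 9, 3, 4, 2, 16, 13, 8, 6, 17, 11, 7, 12, 15, 10, 5, 0]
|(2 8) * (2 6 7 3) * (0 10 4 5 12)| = 5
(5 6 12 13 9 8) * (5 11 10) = (5 6 12 13 9 8 11 10) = [0, 1, 2, 3, 4, 6, 12, 7, 11, 8, 5, 10, 13, 9]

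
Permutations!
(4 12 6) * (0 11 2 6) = (0 11 2 6 4 12) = [11, 1, 6, 3, 12, 5, 4, 7, 8, 9, 10, 2, 0]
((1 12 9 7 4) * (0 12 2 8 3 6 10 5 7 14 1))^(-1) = (0 4 7 5 10 6 3 8 2 1 14 9 12)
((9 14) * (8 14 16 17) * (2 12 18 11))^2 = ((2 12 18 11)(8 14 9 16 17))^2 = (2 18)(8 9 17 14 16)(11 12)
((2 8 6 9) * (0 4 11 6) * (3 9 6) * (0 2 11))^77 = (0 4)(2 8)(3 11 9)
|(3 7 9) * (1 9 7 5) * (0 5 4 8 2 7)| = 9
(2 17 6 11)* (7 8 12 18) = (2 17 6 11)(7 8 12 18) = [0, 1, 17, 3, 4, 5, 11, 8, 12, 9, 10, 2, 18, 13, 14, 15, 16, 6, 7]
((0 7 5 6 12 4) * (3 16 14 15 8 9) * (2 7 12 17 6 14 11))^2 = (17)(0 4 12)(2 5 15 9 16)(3 11 7 14 8)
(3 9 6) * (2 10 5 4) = (2 10 5 4)(3 9 6) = [0, 1, 10, 9, 2, 4, 3, 7, 8, 6, 5]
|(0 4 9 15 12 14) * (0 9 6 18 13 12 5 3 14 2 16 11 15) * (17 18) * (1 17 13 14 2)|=30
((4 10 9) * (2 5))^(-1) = (2 5)(4 9 10)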